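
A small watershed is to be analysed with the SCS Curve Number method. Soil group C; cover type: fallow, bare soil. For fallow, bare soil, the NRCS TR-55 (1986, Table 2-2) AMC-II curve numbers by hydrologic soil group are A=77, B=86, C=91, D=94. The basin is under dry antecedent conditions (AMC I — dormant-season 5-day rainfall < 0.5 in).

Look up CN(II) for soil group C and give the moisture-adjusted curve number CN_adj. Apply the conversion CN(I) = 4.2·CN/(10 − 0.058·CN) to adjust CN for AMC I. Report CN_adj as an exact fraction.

NRCS table: fallow, bare soil, soil group C → CN(II) = 91
CN(I) from CN(II)=91: (4.2·91)/(10 − 0.058·91) = 63700/787 ≈ 80.940

CN_adj = 63700/787 ≈ 80.940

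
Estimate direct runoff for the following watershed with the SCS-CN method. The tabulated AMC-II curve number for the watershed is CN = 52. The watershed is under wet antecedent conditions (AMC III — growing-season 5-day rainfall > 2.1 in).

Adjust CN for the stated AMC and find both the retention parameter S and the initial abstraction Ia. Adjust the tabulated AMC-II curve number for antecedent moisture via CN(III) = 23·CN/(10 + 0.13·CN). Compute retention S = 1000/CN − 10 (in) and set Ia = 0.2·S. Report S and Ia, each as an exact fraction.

Adjust CN=52 to AMC III: 23·52/(10 + 0.13·52) → 1196 ÷ (419/25) = 29900/419 ≈ 71.360
Max retention: S = 1000/(29900/419) − 10 = 1200/299 in (≈ 4.013 in)
Ia = 0.2S: 0.2·4.013 = 0.803 in (exactly 240/299)

S = 1200/299 in ≈ 4.013 in; Ia = 240/299 in ≈ 0.803 in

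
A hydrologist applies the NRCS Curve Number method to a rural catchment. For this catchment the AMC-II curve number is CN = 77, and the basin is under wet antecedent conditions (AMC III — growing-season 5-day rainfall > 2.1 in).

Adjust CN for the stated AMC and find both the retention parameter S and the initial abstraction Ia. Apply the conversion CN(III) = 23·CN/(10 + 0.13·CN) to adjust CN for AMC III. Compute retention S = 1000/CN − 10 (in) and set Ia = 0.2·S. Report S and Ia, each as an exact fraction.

S = 100/77 in ≈ 1.299 in; Ia = 20/77 in ≈ 0.260 in

Wet (AMC III): CN(III) = 23·77/(10 + 0.13·77) = 1771/(2001/100) = 7700/87 ≈ 88.506
Retention S: 1000/CN − 10 with CN=88.506 → S = 100/77 ≈ 1.299 in
Ia = 0.2·(100/77) = 20/77 in ≈ 0.260 in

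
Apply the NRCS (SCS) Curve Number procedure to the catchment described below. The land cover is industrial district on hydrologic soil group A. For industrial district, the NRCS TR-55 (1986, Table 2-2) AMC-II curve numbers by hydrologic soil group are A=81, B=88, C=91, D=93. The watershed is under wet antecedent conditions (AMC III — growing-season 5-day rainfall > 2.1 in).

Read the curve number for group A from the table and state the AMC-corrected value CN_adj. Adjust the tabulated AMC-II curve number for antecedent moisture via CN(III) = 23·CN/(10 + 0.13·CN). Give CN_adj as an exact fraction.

NRCS table: industrial district, soil group A → CN(II) = 81
Adjust CN=81 to AMC III: 23·81/(10 + 0.13·81) → 1863 ÷ (2053/100) = 186300/2053 ≈ 90.745

CN_adj = 186300/2053 ≈ 90.745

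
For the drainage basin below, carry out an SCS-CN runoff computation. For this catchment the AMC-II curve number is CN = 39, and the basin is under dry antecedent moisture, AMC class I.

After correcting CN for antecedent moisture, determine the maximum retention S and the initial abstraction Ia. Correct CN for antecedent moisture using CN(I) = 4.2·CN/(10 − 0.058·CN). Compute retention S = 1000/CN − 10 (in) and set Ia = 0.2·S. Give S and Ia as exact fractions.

S = 30500/819 in ≈ 37.241 in; Ia = 6100/819 in ≈ 7.448 in

Dry (AMC I): CN(I) = 4.2·39/(10 − 0.058·39) = (819/5)/(3869/500) = 81900/3869 ≈ 21.168
Retention S: 1000/CN − 10 with CN=21.168 → S = 30500/819 ≈ 37.241 in
Ia = 0.2S: 0.2·37.241 = 7.448 in (exactly 6100/819)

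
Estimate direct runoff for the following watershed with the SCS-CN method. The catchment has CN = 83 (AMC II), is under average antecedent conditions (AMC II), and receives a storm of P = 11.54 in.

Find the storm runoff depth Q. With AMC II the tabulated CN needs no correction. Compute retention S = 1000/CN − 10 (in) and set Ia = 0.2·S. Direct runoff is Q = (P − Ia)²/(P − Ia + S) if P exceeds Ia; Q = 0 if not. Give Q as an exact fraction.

Average conditions: CN = 83 (no AMC adjustment).
Max retention: S = 1000/83 − 10 = 170/83 in (≈ 2.048 in)
Ia = 0.2S: 0.2·2.048 = 0.410 in (exactly 34/83)
Excess rainfall: 11.540 − 0.410 = 11.130 in; P > Ia so Q > 0
Q: (46191/4150)² ÷ (54691/4150) = 2133608481/226967650 in (≈ 9.400 in)

Q = 2133608481/226967650 in ≈ 9.400 in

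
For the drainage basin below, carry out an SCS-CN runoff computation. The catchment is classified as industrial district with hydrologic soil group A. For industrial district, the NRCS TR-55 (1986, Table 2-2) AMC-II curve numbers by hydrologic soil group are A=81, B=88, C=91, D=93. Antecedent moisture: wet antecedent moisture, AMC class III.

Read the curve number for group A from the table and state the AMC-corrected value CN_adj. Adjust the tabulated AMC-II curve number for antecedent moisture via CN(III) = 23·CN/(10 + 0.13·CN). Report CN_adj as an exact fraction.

CN_adj = 186300/2053 ≈ 90.745

NRCS table: industrial district, soil group A → CN(II) = 81
Wet (AMC III): CN(III) = 23·81/(10 + 0.13·81) = 1863/(2053/100) = 186300/2053 ≈ 90.745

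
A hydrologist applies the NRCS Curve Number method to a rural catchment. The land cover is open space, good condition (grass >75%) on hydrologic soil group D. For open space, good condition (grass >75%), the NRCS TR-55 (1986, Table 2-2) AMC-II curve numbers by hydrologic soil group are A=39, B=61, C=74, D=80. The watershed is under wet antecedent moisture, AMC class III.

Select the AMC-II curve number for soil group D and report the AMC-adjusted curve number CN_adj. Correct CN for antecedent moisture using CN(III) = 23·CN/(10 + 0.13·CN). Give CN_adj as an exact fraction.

NRCS table: open space, good condition (grass >75%), soil group D → CN(II) = 80
CN(III) from CN(II)=80: (23·80)/(10 + 0.13·80) = 4600/51 ≈ 90.196

CN_adj = 4600/51 ≈ 90.196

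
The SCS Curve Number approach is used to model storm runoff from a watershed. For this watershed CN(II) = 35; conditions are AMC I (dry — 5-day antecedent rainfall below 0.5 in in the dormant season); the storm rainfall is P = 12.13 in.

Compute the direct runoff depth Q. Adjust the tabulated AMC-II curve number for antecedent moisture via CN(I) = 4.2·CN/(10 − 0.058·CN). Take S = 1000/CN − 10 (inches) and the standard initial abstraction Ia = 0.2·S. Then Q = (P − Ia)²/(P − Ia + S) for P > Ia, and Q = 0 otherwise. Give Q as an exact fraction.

Q = 2333952721/10265171700 in ≈ 0.227 in

CN(I) from CN(II)=35: (4.2·35)/(10 − 0.058·35) = 14700/797 ≈ 18.444
Max retention: S = 1000/(14700/797) − 10 = 6500/147 in (≈ 44.218 in)
Ia = 0.2S: 0.2·44.218 = 8.844 in (exactly 1300/147)
P − Ia = 12.130 − 8.844 = 48311/14700 ≈ 3.286 in (> 0, runoff occurs)
Q: (48311/14700)² ÷ (698311/14700) = 2333952721/10265171700 in (≈ 0.227 in)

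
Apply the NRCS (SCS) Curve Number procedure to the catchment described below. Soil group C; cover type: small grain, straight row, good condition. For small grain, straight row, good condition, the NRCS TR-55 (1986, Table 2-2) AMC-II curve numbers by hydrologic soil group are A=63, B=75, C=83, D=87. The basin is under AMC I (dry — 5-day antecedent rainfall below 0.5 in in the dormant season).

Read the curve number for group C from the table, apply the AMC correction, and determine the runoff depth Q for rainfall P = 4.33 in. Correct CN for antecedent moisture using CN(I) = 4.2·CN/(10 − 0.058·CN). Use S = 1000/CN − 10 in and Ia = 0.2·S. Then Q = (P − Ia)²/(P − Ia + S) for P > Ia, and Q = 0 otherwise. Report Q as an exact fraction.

NRCS table: small grain, straight row, good condition, soil group C → CN(II) = 83
Dry (AMC I): CN(I) = 4.2·83/(10 − 0.058·83) = (1743/5)/(2593/500) = 174300/2593 ≈ 67.219
Retention S: 1000/CN − 10 with CN=67.219 → S = 8500/1743 ≈ 4.877 in
Ia = 0.2S: 0.2·4.877 = 0.975 in (exactly 1700/1743)
Since P=4.330 > Ia=0.975: effective rainfall P−Ia = 584719/174300 in
Runoff Q = (P−Ia)²/(P−Ia+S) = (3.355)²/(3.355+4.877) = 341896308961/250071521700 ≈ 1.367 in

Q = 341896308961/250071521700 in ≈ 1.367 in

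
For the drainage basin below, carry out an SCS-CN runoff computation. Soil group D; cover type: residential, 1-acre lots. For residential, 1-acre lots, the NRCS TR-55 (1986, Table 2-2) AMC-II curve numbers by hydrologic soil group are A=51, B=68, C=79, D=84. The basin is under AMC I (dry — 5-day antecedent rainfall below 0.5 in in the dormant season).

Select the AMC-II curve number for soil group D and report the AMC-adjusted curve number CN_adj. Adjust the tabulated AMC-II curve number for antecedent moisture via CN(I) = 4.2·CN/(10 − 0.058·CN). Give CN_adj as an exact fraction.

CN_adj = 44100/641 ≈ 68.799

NRCS table: residential, 1-acre lots, soil group D → CN(II) = 84
Dry (AMC I): CN(I) = 4.2·84/(10 − 0.058·84) = (1764/5)/(641/125) = 44100/641 ≈ 68.799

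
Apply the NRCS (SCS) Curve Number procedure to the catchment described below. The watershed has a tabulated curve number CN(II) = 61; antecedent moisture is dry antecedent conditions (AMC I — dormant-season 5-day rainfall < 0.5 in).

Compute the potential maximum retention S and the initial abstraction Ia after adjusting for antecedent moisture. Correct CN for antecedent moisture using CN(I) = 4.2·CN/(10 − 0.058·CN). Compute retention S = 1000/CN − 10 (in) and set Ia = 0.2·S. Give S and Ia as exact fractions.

CN(I) from CN(II)=61: (4.2·61)/(10 − 0.058·61) = 42700/1077 ≈ 39.647
Retention S: 1000/CN − 10 with CN=39.647 → S = 6500/427 ≈ 15.222 in
Ia = 0.2·(6500/427) = 1300/427 in ≈ 3.044 in

S = 6500/427 in ≈ 15.222 in; Ia = 1300/427 in ≈ 3.044 in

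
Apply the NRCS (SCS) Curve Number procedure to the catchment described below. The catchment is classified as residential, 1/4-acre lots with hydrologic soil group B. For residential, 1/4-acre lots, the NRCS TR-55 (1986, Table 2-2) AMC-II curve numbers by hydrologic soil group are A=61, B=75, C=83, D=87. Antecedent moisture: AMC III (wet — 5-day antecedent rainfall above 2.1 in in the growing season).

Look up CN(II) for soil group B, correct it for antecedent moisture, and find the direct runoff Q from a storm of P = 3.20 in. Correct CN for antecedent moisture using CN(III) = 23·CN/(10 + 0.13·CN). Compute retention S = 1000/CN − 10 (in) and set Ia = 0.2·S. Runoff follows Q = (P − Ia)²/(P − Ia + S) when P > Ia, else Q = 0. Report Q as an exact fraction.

NRCS table: residential, 1/4-acre lots, soil group B → CN(II) = 75
Wet (AMC III): CN(III) = 23·75/(10 + 0.13·75) = 1725/(79/4) = 6900/79 ≈ 87.342
S = 1000/(6900/79) − 10 = 100/69 in ≈ 1.449 in
Ia = 0.2·(100/69) = 20/69 in ≈ 0.290 in
P − Ia = 3.200 − 0.290 = 1004/345 ≈ 2.910 in (> 0, runoff occurs)
Q = (1004/345)²/((1004/345) + 100/69) = (1008016/119025)/(1504/345) = 63001/32430 in ≈ 1.943 in

Q = 63001/32430 in ≈ 1.943 in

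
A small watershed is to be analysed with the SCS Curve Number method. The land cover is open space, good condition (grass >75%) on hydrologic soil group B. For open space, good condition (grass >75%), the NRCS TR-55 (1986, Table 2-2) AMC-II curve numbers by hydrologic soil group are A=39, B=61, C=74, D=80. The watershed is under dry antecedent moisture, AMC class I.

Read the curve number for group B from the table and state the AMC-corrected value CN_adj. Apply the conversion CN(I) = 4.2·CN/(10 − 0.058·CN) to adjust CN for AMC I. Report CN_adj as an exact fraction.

NRCS table: open space, good condition (grass >75%), soil group B → CN(II) = 61
CN(I) from CN(II)=61: (4.2·61)/(10 − 0.058·61) = 42700/1077 ≈ 39.647

CN_adj = 42700/1077 ≈ 39.647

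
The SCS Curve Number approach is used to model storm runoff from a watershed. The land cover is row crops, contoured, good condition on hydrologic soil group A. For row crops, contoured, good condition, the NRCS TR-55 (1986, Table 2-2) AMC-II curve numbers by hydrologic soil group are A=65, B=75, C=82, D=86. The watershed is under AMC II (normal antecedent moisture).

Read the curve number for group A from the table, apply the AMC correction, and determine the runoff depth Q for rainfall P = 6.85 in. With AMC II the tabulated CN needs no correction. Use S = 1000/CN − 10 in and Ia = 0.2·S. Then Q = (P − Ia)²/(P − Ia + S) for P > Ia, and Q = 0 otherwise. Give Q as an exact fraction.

Q = 2253001/754260 in ≈ 2.987 in

NRCS table: row crops, contoured, good condition, soil group A → CN(II) = 65
Average conditions: CN = 65 (no AMC adjustment).
Retention S: 1000/CN − 10 with CN=65.000 → S = 70/13 ≈ 5.385 in
Initial abstraction Ia = S/5 = (70/13)/5 = 14/13 ≈ 1.077 in
P − Ia = 6.850 − 1.077 = 1501/260 ≈ 5.773 in (> 0, runoff occurs)
Q: (1501/260)² ÷ (2901/260) = 2253001/754260 in (≈ 2.987 in)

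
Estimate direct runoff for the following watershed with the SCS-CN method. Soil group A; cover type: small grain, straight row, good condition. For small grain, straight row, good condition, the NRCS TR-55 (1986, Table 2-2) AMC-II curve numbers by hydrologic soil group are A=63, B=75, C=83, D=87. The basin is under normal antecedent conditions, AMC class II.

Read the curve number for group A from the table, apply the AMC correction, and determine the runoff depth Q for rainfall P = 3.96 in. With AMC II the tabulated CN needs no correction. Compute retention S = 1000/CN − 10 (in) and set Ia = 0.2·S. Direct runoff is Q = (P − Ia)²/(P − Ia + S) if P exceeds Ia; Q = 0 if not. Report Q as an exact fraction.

NRCS table: small grain, straight row, good condition, soil group A → CN(II) = 63
AMC II — tabulated CN = 63 applies directly.
S = 1000/63 − 10 = 370/63 in ≈ 5.873 in
Ia = 0.2S: 0.2·5.873 = 1.175 in (exactly 74/63)
P − Ia = 3.960 − 1.175 = 4387/1575 ≈ 2.785 in (> 0, runoff occurs)
Runoff Q = (P−Ia)²/(P−Ia+S) = (2.785)²/(2.785+5.873) = 19245769/21478275 ≈ 0.896 in

Q = 19245769/21478275 in ≈ 0.896 in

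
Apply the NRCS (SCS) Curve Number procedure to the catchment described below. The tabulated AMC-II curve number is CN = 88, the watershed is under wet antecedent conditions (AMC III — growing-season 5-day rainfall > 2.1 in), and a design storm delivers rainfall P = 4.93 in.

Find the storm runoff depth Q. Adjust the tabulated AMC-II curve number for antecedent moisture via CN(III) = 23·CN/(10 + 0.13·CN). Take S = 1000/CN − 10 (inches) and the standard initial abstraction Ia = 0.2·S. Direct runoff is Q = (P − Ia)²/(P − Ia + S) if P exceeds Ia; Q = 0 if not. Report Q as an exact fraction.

Adjust CN=88 to AMC III: 23·88/(10 + 0.13·88) → 2024 ÷ (536/25) = 6325/67 ≈ 94.403
Retention S: 1000/CN − 10 with CN=94.403 → S = 150/253 ≈ 0.593 in
Ia = 0.2S: 0.2·0.593 = 0.119 in (exactly 30/253)
Since P=4.930 > Ia=0.119: effective rainfall P−Ia = 121729/25300 in
Q = (121729/25300)²/((121729/25300) + 150/253) = (14817949441/640090000)/(136729/25300) = 14817949441/3459243700 in ≈ 4.284 in

Q = 14817949441/3459243700 in ≈ 4.284 in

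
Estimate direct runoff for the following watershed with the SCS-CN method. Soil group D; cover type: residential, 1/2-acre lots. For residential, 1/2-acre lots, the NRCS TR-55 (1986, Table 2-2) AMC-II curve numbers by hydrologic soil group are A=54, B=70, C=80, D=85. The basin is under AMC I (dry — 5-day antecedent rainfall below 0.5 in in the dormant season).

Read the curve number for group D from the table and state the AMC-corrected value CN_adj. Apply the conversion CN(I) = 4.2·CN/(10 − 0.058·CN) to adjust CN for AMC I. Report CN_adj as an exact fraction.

NRCS table: residential, 1/2-acre lots, soil group D → CN(II) = 85
Adjust CN=85 to AMC I: 4.2·85/(10 − 0.058·85) → 357 ÷ (507/100) = 11900/169 ≈ 70.414

CN_adj = 11900/169 ≈ 70.414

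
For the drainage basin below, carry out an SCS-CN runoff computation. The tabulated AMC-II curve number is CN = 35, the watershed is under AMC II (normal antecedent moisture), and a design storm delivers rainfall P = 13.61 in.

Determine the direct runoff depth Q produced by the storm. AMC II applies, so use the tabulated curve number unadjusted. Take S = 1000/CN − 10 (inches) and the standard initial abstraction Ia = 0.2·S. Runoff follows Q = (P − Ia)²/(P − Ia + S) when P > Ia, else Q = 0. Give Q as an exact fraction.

Q = 47983329/13948900 in ≈ 3.440 in

Average conditions: CN = 35 (no AMC adjustment).
S = 1000/35 − 10 = 130/7 in ≈ 18.571 in
Ia = 0.2·(130/7) = 26/7 in ≈ 3.714 in
Excess rainfall: 13.610 − 3.714 = 9.896 in; P > Ia so Q > 0
Runoff Q = (P−Ia)²/(P−Ia+S) = (9.896)²/(9.896+18.571) = 47983329/13948900 ≈ 3.440 in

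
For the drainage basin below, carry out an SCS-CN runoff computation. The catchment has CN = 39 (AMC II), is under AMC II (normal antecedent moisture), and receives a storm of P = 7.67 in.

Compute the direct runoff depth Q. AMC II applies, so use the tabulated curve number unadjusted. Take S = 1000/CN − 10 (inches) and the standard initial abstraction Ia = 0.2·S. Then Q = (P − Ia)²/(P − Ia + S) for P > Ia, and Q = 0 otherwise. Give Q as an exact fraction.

Q = 313750369/306980700 in ≈ 1.022 in

Average conditions: CN = 39 (no AMC adjustment).
S = 1000/39 − 10 = 610/39 in ≈ 15.641 in
Ia = 0.2S: 0.2·15.641 = 3.128 in (exactly 122/39)
P − Ia = 7.670 − 3.128 = 17713/3900 ≈ 4.542 in (> 0, runoff occurs)
Q: (17713/3900)² ÷ (78713/3900) = 313750369/306980700 in (≈ 1.022 in)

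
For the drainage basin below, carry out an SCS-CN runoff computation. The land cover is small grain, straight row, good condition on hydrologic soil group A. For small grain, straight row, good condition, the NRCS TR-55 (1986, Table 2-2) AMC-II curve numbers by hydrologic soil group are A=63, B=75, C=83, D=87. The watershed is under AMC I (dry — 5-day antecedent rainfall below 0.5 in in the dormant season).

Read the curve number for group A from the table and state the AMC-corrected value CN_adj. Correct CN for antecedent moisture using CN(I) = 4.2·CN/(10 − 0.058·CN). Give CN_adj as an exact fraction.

CN_adj = 132300/3173 ≈ 41.696

NRCS table: small grain, straight row, good condition, soil group A → CN(II) = 63
CN(I) from CN(II)=63: (4.2·63)/(10 − 0.058·63) = 132300/3173 ≈ 41.696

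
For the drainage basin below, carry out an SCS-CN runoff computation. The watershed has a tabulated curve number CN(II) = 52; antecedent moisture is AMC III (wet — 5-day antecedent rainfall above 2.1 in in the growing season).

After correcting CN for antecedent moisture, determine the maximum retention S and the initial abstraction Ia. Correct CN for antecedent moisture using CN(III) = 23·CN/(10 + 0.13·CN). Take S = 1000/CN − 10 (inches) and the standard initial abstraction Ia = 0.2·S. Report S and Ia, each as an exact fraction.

S = 1200/299 in ≈ 4.013 in; Ia = 240/299 in ≈ 0.803 in

Adjust CN=52 to AMC III: 23·52/(10 + 0.13·52) → 1196 ÷ (419/25) = 29900/419 ≈ 71.360
Max retention: S = 1000/(29900/419) − 10 = 1200/299 in (≈ 4.013 in)
Ia = 0.2S: 0.2·4.013 = 0.803 in (exactly 240/299)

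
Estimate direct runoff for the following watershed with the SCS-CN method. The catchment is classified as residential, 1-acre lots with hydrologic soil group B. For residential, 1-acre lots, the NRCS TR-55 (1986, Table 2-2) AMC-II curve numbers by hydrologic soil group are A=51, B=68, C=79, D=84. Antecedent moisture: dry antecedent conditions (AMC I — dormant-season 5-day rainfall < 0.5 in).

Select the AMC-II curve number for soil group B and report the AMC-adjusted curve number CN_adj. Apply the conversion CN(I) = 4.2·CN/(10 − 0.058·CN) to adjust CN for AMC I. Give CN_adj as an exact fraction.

CN_adj = 35700/757 ≈ 47.160

NRCS table: residential, 1-acre lots, soil group B → CN(II) = 68
Adjust CN=68 to AMC I: 4.2·68/(10 − 0.058·68) → (1428/5) ÷ (757/125) = 35700/757 ≈ 47.160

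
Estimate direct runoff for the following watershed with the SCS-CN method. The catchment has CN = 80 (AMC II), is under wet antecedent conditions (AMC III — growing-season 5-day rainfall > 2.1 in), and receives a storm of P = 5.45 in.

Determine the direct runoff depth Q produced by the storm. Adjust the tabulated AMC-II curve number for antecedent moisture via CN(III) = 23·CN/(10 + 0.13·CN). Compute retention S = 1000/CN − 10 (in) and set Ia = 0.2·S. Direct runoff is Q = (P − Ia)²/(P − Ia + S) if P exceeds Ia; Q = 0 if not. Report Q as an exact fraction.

Q = 5793649/1337220 in ≈ 4.333 in

Adjust CN=80 to AMC III: 23·80/(10 + 0.13·80) → 1840 ÷ (102/5) = 4600/51 ≈ 90.196
S = 1000/(4600/51) − 10 = 25/23 in ≈ 1.087 in
Ia = 0.2S: 0.2·1.087 = 0.217 in (exactly 5/23)
Excess rainfall: 5.450 − 0.217 = 5.233 in; P > Ia so Q > 0
Runoff Q = (P−Ia)²/(P−Ia+S) = (5.233)²/(5.233+1.087) = 5793649/1337220 ≈ 4.333 in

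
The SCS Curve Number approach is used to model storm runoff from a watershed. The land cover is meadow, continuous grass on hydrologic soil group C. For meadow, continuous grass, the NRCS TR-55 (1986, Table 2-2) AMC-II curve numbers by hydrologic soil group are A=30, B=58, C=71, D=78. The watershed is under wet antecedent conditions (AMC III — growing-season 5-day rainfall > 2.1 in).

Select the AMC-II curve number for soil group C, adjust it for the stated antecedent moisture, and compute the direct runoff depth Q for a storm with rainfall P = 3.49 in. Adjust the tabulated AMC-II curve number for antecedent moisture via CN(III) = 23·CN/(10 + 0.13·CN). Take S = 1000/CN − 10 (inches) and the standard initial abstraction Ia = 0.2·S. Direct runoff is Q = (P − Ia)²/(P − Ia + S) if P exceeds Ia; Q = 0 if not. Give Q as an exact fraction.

Q = 262059014889/130953046100 in ≈ 2.001 in

NRCS table: meadow, continuous grass, soil group C → CN(II) = 71
Adjust CN=71 to AMC III: 23·71/(10 + 0.13·71) → 1633 ÷ (1923/100) = 163300/1923 ≈ 84.919
Retention S: 1000/CN − 10 with CN=84.919 → S = 2900/1633 ≈ 1.776 in
Ia = 0.2·(2900/1633) = 580/1633 in ≈ 0.355 in
Since P=3.490 > Ia=0.355: effective rainfall P−Ia = 511917/163300 in
Q: (511917/163300)² ÷ (801917/163300) = 262059014889/130953046100 in (≈ 2.001 in)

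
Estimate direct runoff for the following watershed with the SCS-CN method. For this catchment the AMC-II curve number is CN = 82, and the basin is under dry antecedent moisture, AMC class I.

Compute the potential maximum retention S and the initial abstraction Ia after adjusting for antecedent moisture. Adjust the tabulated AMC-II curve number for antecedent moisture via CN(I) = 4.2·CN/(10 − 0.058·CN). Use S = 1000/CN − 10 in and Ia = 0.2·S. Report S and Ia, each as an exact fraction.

S = 1500/287 in ≈ 5.226 in; Ia = 300/287 in ≈ 1.045 in

CN(I) from CN(II)=82: (4.2·82)/(10 − 0.058·82) = 28700/437 ≈ 65.675
Retention S: 1000/CN − 10 with CN=65.675 → S = 1500/287 ≈ 5.226 in
Initial abstraction Ia = S/5 = (1500/287)/5 = 300/287 ≈ 1.045 in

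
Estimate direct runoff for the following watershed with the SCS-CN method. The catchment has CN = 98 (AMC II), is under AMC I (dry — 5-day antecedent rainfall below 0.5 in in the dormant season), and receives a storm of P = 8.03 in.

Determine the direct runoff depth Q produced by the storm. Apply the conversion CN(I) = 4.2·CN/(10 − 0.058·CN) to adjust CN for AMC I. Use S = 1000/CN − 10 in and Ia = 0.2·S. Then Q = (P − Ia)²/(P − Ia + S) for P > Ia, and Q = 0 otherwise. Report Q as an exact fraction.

Q = 666324466369/89140932300 in ≈ 7.475 in

Adjust CN=98 to AMC I: 4.2·98/(10 − 0.058·98) → (2058/5) ÷ (1079/250) = 102900/1079 ≈ 95.366
Retention S: 1000/CN − 10 with CN=95.366 → S = 500/1029 ≈ 0.486 in
Initial abstraction Ia = S/5 = (500/1029)/5 = 100/1029 ≈ 0.097 in
Since P=8.030 > Ia=0.097: effective rainfall P−Ia = 816287/102900 in
Q: (816287/102900)² ÷ (866287/102900) = 666324466369/89140932300 in (≈ 7.475 in)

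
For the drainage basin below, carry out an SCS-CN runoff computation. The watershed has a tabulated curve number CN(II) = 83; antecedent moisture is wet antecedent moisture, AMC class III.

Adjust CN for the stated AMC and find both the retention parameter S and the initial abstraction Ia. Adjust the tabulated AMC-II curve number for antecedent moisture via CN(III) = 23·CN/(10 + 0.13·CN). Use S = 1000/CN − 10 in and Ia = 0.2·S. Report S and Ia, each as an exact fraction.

S = 1700/1909 in ≈ 0.891 in; Ia = 340/1909 in ≈ 0.178 in

Wet (AMC III): CN(III) = 23·83/(10 + 0.13·83) = 1909/(2079/100) = 190900/2079 ≈ 91.823
Max retention: S = 1000/(190900/2079) − 10 = 1700/1909 in (≈ 0.891 in)
Ia = 0.2·(1700/1909) = 340/1909 in ≈ 0.178 in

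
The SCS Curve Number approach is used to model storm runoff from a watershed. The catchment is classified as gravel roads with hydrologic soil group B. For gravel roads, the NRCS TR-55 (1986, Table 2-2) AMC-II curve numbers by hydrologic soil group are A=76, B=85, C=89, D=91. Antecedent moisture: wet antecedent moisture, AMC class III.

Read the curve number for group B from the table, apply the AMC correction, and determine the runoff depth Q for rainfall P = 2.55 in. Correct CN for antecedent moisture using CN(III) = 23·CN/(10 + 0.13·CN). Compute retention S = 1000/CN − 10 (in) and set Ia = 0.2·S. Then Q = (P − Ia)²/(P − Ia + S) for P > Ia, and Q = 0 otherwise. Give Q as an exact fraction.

NRCS table: gravel roads, soil group B → CN(II) = 85
Wet (AMC III): CN(III) = 23·85/(10 + 0.13·85) = 1955/(421/20) = 39100/421 ≈ 92.874
Max retention: S = 1000/(39100/421) − 10 = 300/391 in (≈ 0.767 in)
Ia = 0.2S: 0.2·0.767 = 0.153 in (exactly 60/391)
Excess rainfall: 2.550 − 0.153 = 2.397 in; P > Ia so Q > 0
Q: (18741/7820)² ÷ (24741/7820) = 39025009/21497180 in (≈ 1.815 in)

Q = 39025009/21497180 in ≈ 1.815 in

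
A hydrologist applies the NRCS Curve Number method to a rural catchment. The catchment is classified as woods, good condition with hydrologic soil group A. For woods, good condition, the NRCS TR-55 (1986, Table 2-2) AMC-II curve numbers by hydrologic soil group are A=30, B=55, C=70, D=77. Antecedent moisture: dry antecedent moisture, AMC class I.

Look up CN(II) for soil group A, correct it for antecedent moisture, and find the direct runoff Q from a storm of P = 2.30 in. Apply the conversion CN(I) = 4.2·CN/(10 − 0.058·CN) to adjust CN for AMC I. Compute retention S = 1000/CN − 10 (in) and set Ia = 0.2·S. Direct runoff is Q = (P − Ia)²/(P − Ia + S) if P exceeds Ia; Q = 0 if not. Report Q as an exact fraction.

NRCS table: woods, good condition, soil group A → CN(II) = 30
Adjust CN=30 to AMC I: 4.2·30/(10 − 0.058·30) → 126 ÷ (413/50) = 900/59 ≈ 15.254
S = 1000/(900/59) − 10 = 500/9 in ≈ 55.556 in
Initial abstraction Ia = S/5 = (500/9)/5 = 100/9 ≈ 11.111 in
P = 2.300 ≤ Ia = 11.111 in: entire storm abstracted, Q = 0.

Q = 0 in ≈ 0.000 in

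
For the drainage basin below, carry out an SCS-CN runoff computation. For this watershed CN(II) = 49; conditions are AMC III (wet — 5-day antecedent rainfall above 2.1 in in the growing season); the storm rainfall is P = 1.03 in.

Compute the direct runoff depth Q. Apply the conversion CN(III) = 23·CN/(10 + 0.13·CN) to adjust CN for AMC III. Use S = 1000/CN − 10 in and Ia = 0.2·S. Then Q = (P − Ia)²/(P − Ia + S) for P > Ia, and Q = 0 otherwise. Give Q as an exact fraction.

Q = 198274561/59063928700 in ≈ 0.003 in

Adjust CN=49 to AMC III: 23·49/(10 + 0.13·49) → 1127 ÷ (1637/100) = 112700/1637 ≈ 68.845
Retention S: 1000/CN − 10 with CN=68.845 → S = 5100/1127 ≈ 4.525 in
Ia = 0.2S: 0.2·4.525 = 0.905 in (exactly 1020/1127)
Excess rainfall: 1.030 − 0.905 = 0.125 in; P > Ia so Q > 0
Q: (14081/112700)² ÷ (524081/112700) = 198274561/59063928700 in (≈ 0.003 in)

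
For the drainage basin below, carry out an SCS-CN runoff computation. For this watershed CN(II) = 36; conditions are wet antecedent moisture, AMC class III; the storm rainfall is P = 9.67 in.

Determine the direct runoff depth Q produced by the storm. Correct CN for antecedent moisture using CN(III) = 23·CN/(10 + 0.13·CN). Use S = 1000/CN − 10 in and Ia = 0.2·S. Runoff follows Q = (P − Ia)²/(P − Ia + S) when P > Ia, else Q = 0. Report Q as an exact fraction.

CN(III) from CN(II)=36: (23·36)/(10 + 0.13·36) = 20700/367 ≈ 56.403
Retention S: 1000/CN − 10 with CN=56.403 → S = 1600/207 ≈ 7.729 in
Ia = 0.2·(1600/207) = 320/207 in ≈ 1.546 in
Since P=9.670 > Ia=1.546: effective rainfall P−Ia = 168169/20700 in
Q = (168169/20700)²/((168169/20700) + 1600/207) = (28280812561/428490000)/(328169/20700) = 28280812561/6793098300 in ≈ 4.163 in

Q = 28280812561/6793098300 in ≈ 4.163 in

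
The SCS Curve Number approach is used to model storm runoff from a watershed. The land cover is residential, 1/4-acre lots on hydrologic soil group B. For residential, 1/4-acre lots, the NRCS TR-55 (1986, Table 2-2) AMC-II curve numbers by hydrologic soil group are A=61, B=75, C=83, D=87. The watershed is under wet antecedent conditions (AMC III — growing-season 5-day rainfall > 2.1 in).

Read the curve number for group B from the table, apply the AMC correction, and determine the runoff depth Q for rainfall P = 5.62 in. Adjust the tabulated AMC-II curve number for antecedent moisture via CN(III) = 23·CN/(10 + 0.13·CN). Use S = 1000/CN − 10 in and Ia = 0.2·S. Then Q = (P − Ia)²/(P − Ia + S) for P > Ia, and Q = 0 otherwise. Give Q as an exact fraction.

NRCS table: residential, 1/4-acre lots, soil group B → CN(II) = 75
Wet (AMC III): CN(III) = 23·75/(10 + 0.13·75) = 1725/(79/4) = 6900/79 ≈ 87.342
Retention S: 1000/CN − 10 with CN=87.342 → S = 100/69 ≈ 1.449 in
Ia = 0.2S: 0.2·1.449 = 0.290 in (exactly 20/69)
Since P=5.620 > Ia=0.290: effective rainfall P−Ia = 18389/3450 in
Q: (18389/3450)² ÷ (23389/3450) = 338155321/80692050 in (≈ 4.191 in)

Q = 338155321/80692050 in ≈ 4.191 in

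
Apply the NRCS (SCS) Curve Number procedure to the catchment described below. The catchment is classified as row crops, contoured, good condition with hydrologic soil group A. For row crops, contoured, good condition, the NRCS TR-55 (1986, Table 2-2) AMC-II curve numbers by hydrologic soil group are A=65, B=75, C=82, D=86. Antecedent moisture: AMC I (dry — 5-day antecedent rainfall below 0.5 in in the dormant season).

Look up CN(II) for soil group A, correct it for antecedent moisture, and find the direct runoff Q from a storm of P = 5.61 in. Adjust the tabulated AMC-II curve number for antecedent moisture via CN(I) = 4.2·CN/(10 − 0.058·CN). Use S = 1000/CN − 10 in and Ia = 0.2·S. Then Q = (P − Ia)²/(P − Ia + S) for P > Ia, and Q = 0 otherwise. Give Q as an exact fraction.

Q = 141110641/241328100 in ≈ 0.585 in

NRCS table: row crops, contoured, good condition, soil group A → CN(II) = 65
Adjust CN=65 to AMC I: 4.2·65/(10 − 0.058·65) → 273 ÷ (623/100) = 3900/89 ≈ 43.820
S = 1000/(3900/89) − 10 = 500/39 in ≈ 12.821 in
Ia = 0.2S: 0.2·12.821 = 2.564 in (exactly 100/39)
Excess rainfall: 5.610 − 2.564 = 3.046 in; P > Ia so Q > 0
Q: (11879/3900)² ÷ (61879/3900) = 141110641/241328100 in (≈ 0.585 in)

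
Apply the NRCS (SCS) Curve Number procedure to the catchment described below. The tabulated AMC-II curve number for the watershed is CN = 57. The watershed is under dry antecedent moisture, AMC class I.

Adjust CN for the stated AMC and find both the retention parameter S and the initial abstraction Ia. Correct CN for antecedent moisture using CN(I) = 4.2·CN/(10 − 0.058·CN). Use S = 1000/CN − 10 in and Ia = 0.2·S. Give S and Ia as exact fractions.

S = 21500/1197 in ≈ 17.962 in; Ia = 4300/1197 in ≈ 3.592 in

CN(I) from CN(II)=57: (4.2·57)/(10 − 0.058·57) = 119700/3347 ≈ 35.763
Retention S: 1000/CN − 10 with CN=35.763 → S = 21500/1197 ≈ 17.962 in
Ia = 0.2S: 0.2·17.962 = 3.592 in (exactly 4300/1197)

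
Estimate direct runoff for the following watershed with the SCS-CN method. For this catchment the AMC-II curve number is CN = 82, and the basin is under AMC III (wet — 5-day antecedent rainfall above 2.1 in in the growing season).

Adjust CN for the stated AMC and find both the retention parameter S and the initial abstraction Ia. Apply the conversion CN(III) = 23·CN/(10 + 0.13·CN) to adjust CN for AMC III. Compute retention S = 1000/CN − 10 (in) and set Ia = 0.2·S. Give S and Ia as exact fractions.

S = 900/943 in ≈ 0.954 in; Ia = 180/943 in ≈ 0.191 in

CN(III) from CN(II)=82: (23·82)/(10 + 0.13·82) = 94300/1033 ≈ 91.288
Retention S: 1000/CN − 10 with CN=91.288 → S = 900/943 ≈ 0.954 in
Ia = 0.2S: 0.2·0.954 = 0.191 in (exactly 180/943)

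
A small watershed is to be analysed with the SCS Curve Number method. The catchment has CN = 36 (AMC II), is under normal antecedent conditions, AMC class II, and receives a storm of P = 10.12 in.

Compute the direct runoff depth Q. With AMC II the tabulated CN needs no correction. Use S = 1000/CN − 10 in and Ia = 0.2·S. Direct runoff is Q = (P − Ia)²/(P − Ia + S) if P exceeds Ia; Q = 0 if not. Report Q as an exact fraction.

CN(II) = 36; AMC II needs no correction.
Retention S: 1000/CN − 10 with CN=36.000 → S = 160/9 ≈ 17.778 in
Initial abstraction Ia = S/5 = (160/9)/5 = 32/9 ≈ 3.556 in
Since P=10.120 > Ia=3.556: effective rainfall P−Ia = 1477/225 in
Q: (1477/225)² ÷ (5477/225) = 2181529/1232325 in (≈ 1.770 in)

Q = 2181529/1232325 in ≈ 1.770 in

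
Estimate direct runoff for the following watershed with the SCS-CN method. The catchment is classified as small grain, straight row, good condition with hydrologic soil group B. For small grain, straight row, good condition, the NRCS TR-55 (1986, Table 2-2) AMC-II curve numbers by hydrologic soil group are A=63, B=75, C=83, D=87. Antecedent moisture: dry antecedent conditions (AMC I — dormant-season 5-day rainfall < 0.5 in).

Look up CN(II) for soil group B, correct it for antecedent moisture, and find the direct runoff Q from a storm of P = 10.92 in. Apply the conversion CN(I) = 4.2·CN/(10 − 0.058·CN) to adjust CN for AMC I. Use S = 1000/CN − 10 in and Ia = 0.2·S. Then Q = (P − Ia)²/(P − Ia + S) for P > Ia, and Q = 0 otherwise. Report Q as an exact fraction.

NRCS table: small grain, straight row, good condition, soil group B → CN(II) = 75
Adjust CN=75 to AMC I: 4.2·75/(10 − 0.058·75) → 315 ÷ (113/20) = 6300/113 ≈ 55.752
Max retention: S = 1000/(6300/113) − 10 = 500/63 in (≈ 7.937 in)
Initial abstraction Ia = S/5 = (500/63)/5 = 100/63 ≈ 1.587 in
Excess rainfall: 10.920 − 1.587 = 9.333 in; P > Ia so Q > 0
Q = (14699/1575)²/((14699/1575) + 500/63) = (216060601/2480625)/(27199/1575) = 216060601/42838425 in ≈ 5.044 in

Q = 216060601/42838425 in ≈ 5.044 in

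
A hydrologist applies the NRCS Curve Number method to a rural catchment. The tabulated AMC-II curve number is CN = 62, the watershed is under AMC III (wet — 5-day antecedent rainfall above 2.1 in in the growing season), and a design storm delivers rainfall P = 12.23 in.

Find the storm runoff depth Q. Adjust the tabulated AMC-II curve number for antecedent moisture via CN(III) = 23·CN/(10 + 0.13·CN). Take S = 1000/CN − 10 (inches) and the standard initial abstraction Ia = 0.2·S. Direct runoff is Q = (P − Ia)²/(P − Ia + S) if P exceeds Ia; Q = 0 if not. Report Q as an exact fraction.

CN(III) from CN(II)=62: (23·62)/(10 + 0.13·62) = 71300/903 ≈ 78.959
S = 1000/(71300/903) − 10 = 1900/713 in ≈ 2.665 in
Initial abstraction Ia = S/5 = (1900/713)/5 = 380/713 ≈ 0.533 in
P − Ia = 12.230 − 0.533 = 833999/71300 ≈ 11.697 in (> 0, runoff occurs)
Runoff Q = (P−Ia)²/(P−Ia+S) = (11.697)²/(11.697+2.665) = 695554332001/73011128700 ≈ 9.527 in

Q = 695554332001/73011128700 in ≈ 9.527 in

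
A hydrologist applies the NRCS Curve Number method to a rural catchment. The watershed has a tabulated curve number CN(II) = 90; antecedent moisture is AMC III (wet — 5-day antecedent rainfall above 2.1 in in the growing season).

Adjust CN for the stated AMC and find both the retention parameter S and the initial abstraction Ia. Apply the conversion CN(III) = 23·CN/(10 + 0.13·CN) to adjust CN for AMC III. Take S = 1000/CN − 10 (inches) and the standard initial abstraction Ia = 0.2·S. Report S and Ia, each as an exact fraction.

CN(III) from CN(II)=90: (23·90)/(10 + 0.13·90) = 20700/217 ≈ 95.392
Max retention: S = 1000/(20700/217) − 10 = 100/207 in (≈ 0.483 in)
Initial abstraction Ia = S/5 = (100/207)/5 = 20/207 ≈ 0.097 in

S = 100/207 in ≈ 0.483 in; Ia = 20/207 in ≈ 0.097 in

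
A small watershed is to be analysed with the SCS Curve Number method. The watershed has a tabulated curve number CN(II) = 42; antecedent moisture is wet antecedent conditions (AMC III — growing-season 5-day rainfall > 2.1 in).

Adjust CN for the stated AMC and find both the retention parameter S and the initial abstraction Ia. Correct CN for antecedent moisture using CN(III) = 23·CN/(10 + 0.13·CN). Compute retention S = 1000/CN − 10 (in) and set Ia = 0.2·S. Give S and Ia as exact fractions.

S = 2900/483 in ≈ 6.004 in; Ia = 580/483 in ≈ 1.201 in

Wet (AMC III): CN(III) = 23·42/(10 + 0.13·42) = 966/(773/50) = 48300/773 ≈ 62.484
S = 1000/(48300/773) − 10 = 2900/483 in ≈ 6.004 in
Ia = 0.2S: 0.2·6.004 = 1.201 in (exactly 580/483)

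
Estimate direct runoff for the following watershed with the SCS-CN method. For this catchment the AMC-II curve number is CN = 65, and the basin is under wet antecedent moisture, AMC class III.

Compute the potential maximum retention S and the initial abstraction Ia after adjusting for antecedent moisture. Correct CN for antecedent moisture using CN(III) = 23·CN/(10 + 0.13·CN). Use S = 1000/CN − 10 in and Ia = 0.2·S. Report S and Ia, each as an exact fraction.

S = 700/299 in ≈ 2.341 in; Ia = 140/299 in ≈ 0.468 in

Adjust CN=65 to AMC III: 23·65/(10 + 0.13·65) → 1495 ÷ (369/20) = 29900/369 ≈ 81.030
Retention S: 1000/CN − 10 with CN=81.030 → S = 700/299 ≈ 2.341 in
Initial abstraction Ia = S/5 = (700/299)/5 = 140/299 ≈ 0.468 in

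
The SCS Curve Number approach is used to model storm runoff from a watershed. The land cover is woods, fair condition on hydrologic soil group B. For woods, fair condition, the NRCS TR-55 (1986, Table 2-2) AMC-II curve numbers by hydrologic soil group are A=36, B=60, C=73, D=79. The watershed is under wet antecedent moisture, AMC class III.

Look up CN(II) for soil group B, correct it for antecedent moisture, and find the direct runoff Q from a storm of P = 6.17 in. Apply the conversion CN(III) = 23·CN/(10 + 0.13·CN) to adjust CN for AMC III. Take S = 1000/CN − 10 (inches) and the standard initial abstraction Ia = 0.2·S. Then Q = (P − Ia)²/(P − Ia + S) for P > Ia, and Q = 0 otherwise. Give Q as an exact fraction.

NRCS table: woods, fair condition, soil group B → CN(II) = 60
Wet (AMC III): CN(III) = 23·60/(10 + 0.13·60) = 1380/(89/5) = 6900/89 ≈ 77.528
Retention S: 1000/CN − 10 with CN=77.528 → S = 200/69 ≈ 2.899 in
Ia = 0.2S: 0.2·2.899 = 0.580 in (exactly 40/69)
Since P=6.170 > Ia=0.580: effective rainfall P−Ia = 38573/6900 in
Q: (38573/6900)² ÷ (58573/6900) = 1487876329/404153700 in (≈ 3.681 in)

Q = 1487876329/404153700 in ≈ 3.681 in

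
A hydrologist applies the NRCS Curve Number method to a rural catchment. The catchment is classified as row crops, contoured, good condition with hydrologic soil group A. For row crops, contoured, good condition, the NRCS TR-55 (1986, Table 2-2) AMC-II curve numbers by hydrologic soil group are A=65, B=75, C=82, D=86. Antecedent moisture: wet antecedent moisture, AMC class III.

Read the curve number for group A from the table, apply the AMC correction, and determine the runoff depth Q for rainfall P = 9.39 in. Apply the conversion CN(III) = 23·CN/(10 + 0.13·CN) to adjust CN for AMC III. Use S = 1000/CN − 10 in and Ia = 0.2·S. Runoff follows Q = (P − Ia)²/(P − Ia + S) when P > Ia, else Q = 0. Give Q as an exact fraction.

NRCS table: row crops, contoured, good condition, soil group A → CN(II) = 65
Adjust CN=65 to AMC III: 23·65/(10 + 0.13·65) → 1495 ÷ (369/20) = 29900/369 ≈ 81.030
S = 1000/(29900/369) − 10 = 700/299 in ≈ 2.341 in
Ia = 0.2·(700/299) = 140/299 in ≈ 0.468 in
P − Ia = 9.390 − 0.468 = 266761/29900 ≈ 8.922 in (> 0, runoff occurs)
Runoff Q = (P−Ia)²/(P−Ia+S) = (8.922)²/(8.922+2.341) = 71161431121/10069153900 ≈ 7.067 in

Q = 71161431121/10069153900 in ≈ 7.067 in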